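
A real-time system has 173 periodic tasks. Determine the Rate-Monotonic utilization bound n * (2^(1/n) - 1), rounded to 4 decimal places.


Compute 2^(1/173) = 1.0040146684
Subtract 1: 1.0040146684 - 1 = 0.0040146684
Multiply by n: 173 * 0.0040146684 = 0.6945376332
Round to 4 dp: 0.6945

0.6945


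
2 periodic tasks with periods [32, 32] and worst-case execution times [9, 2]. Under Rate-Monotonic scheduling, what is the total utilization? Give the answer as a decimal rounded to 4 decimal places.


Compute individual utilizations (exact fractions):
  Task 1: C/T = 9/32 (approx. 0.2813)
  Task 2: C/T = 2/32 = 1/16 (approx. 0.0625)
Total utilization U = 9/32 + 1/16 = 11/32
Rounded to 4 decimal places: U = 0.3438
RM (Liu & Layland) bound for 2 tasks = 0.828427; compare with U = 11/32 (approx. 0.343750)
U <= bound, so schedulable by RM sufficient condition.

0.3438


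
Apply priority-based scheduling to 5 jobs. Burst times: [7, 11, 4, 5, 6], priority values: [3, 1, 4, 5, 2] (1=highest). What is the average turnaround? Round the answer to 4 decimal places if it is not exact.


Sort by priority (ascending = highest first):
Order: [(1, 11), (2, 6), (3, 7), (4, 4), (5, 5)]
Completion times:
  Priority 1, burst=11, C=11
  Priority 2, burst=6, C=17
  Priority 3, burst=7, C=24
  Priority 4, burst=4, C=28
  Priority 5, burst=5, C=33
Average turnaround = 113/5 = 22.6

22.6


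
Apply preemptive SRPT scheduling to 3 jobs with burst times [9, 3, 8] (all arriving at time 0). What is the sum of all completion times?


Since all jobs arrive at t=0, SRPT equals SPT ordering.
SPT order: [3, 8, 9]
Completion times:
  Job 1: p=3, C=3
  Job 2: p=8, C=11
  Job 3: p=9, C=20
Total completion time = 3 + 11 + 20 = 34

34


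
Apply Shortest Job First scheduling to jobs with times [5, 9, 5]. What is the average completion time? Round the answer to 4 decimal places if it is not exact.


SJF order (ascending): [5, 5, 9]
Completion times:
  Job 1: burst=5, C=5
  Job 2: burst=5, C=10
  Job 3: burst=9, C=19
Average completion = 34/3 = 11.3333

11.3333


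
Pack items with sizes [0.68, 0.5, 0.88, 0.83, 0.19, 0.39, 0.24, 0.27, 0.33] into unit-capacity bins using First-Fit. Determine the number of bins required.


Place items sequentially using First-Fit:
  Item 0.68 -> new Bin 1
  Item 0.5 -> new Bin 2
  Item 0.88 -> new Bin 3
  Item 0.83 -> new Bin 4
  Item 0.19 -> Bin 1 (now 0.87)
  Item 0.39 -> Bin 2 (now 0.89)
  Item 0.24 -> new Bin 5
  Item 0.27 -> Bin 5 (now 0.51)
  Item 0.33 -> Bin 5 (now 0.84)
Total bins used = 5

5


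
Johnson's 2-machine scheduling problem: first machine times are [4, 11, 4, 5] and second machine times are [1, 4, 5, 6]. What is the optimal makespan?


Apply Johnson's rule:
  Group 1 (a <= b): [(3, 4, 5), (4, 5, 6)]
  Group 2 (a > b): [(2, 11, 4), (1, 4, 1)]
Optimal job order: [3, 4, 2, 1]
Schedule:
  Job 3: M1 done at 4, M2 done at 9
  Job 4: M1 done at 9, M2 done at 15
  Job 2: M1 done at 20, M2 done at 24
  Job 1: M1 done at 24, M2 done at 25
Makespan = 25

25


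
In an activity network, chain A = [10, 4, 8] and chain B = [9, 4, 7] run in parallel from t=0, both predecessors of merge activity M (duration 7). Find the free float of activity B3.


ES(B3) = sum of predecessors on chain B = 13
EF(B3) = ES + duration = 13 + 7 = 20
Successor of B3 is M. ES(M) = max(sum(A), sum(B)) = max(22, 20) = 22
Free float = ES(successor) - EF(current) = 22 - 20 = 2

2


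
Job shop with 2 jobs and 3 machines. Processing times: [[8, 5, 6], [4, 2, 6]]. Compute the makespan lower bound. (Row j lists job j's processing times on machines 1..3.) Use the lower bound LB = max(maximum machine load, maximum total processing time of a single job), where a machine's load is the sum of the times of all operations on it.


Machine loads:
  Machine 1: 8 + 4 = 12
  Machine 2: 5 + 2 = 7
  Machine 3: 6 + 6 = 12
Max machine load = 12
Job totals:
  Job 1: 19
  Job 2: 12
Max job total = 19
Lower bound = max(12, 19) = 19

19


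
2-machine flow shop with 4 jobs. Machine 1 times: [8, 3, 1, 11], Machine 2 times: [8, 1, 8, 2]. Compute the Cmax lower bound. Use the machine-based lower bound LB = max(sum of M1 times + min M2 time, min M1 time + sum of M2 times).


LB1 = sum(M1 times) + min(M2 times) = 23 + 1 = 24
LB2 = min(M1 times) + sum(M2 times) = 1 + 19 = 20
Lower bound = max(LB1, LB2) = max(24, 20) = 24

24


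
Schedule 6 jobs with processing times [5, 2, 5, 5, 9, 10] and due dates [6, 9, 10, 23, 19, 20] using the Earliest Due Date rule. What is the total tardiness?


Sort by due date (EDD order): [(5, 6), (2, 9), (5, 10), (9, 19), (10, 20), (5, 23)]
Compute completion times and tardiness:
  Job 1: p=5, d=6, C=5, tardiness=max(0,5-6)=0
  Job 2: p=2, d=9, C=7, tardiness=max(0,7-9)=0
  Job 3: p=5, d=10, C=12, tardiness=max(0,12-10)=2
  Job 4: p=9, d=19, C=21, tardiness=max(0,21-19)=2
  Job 5: p=10, d=20, C=31, tardiness=max(0,31-20)=11
  Job 6: p=5, d=23, C=36, tardiness=max(0,36-23)=13
Total tardiness = 28

28


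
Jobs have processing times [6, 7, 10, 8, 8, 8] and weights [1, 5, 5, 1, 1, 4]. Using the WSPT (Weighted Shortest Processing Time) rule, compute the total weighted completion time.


Compute p/w ratios and sort ascending (WSPT): [(7, 5), (10, 5), (8, 4), (6, 1), (8, 1), (8, 1)]
Compute weighted completion times:
  Job (p=7,w=5): C=7, w*C=5*7=35
  Job (p=10,w=5): C=17, w*C=5*17=85
  Job (p=8,w=4): C=25, w*C=4*25=100
  Job (p=6,w=1): C=31, w*C=1*31=31
  Job (p=8,w=1): C=39, w*C=1*39=39
  Job (p=8,w=1): C=47, w*C=1*47=47
Total weighted completion time = 337

337


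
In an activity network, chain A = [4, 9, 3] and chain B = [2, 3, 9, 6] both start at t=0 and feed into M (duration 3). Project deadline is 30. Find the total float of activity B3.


Forward pass: ES(B3) = sum of predecessors on chain B = 5
EF = ES + duration = 5 + 9 = 14
Backward pass: LF(M) = deadline = 30; LS(M) = 30 - 3 = 27
LF(B3) = LS(M) - sum(successors on chain B) = 27 - 6 = 21
LS = LF - duration = 21 - 9 = 12
Total float = LS - ES = 12 - 5 = 7

7


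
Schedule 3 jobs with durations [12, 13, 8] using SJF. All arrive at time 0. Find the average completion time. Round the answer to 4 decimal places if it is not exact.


SJF order (ascending): [8, 12, 13]
Completion times:
  Job 1: burst=8, C=8
  Job 2: burst=12, C=20
  Job 3: burst=13, C=33
Average completion = 61/3 = 20.3333

20.3333


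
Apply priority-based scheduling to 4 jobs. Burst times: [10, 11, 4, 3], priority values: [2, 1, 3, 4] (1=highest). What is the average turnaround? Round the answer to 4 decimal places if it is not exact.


Sort by priority (ascending = highest first):
Order: [(1, 11), (2, 10), (3, 4), (4, 3)]
Completion times:
  Priority 1, burst=11, C=11
  Priority 2, burst=10, C=21
  Priority 3, burst=4, C=25
  Priority 4, burst=3, C=28
Average turnaround = 85/4 = 21.25

21.25


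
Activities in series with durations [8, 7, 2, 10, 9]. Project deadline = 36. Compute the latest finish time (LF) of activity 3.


LF(activity 3) = deadline - sum of successor durations
Successors: activities 4 through 5 with durations [10, 9]
Sum of successor durations = 19
LF = 36 - 19 = 17

17


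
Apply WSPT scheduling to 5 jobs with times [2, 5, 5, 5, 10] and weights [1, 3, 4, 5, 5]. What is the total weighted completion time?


Compute p/w ratios and sort ascending (WSPT): [(5, 5), (5, 4), (5, 3), (2, 1), (10, 5)]
Compute weighted completion times:
  Job (p=5,w=5): C=5, w*C=5*5=25
  Job (p=5,w=4): C=10, w*C=4*10=40
  Job (p=5,w=3): C=15, w*C=3*15=45
  Job (p=2,w=1): C=17, w*C=1*17=17
  Job (p=10,w=5): C=27, w*C=5*27=135
Total weighted completion time = 262

262


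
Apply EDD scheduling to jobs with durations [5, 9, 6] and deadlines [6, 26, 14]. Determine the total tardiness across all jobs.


Sort by due date (EDD order): [(5, 6), (6, 14), (9, 26)]
Compute completion times and tardiness:
  Job 1: p=5, d=6, C=5, tardiness=max(0,5-6)=0
  Job 2: p=6, d=14, C=11, tardiness=max(0,11-14)=0
  Job 3: p=9, d=26, C=20, tardiness=max(0,20-26)=0
Total tardiness = 0

0


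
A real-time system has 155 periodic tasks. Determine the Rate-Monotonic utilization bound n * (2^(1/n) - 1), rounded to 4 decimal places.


Compute 2^(1/155) = 1.0044819312
Subtract 1: 1.0044819312 - 1 = 0.0044819312
Multiply by n: 155 * 0.0044819312 = 0.6946993360
Round to 4 dp: 0.6947

0.6947


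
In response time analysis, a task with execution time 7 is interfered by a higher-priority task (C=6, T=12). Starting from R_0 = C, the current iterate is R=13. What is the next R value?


R_next = C + ceil(R_prev / T_hp) * C_hp
ceil(13 / 12) = ceil(1.0833) = 2
Interference = 2 * 6 = 12
R_next = 7 + 12 = 19

19


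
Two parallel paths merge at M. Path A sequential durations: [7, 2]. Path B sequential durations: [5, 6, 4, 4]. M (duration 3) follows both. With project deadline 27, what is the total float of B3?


Forward pass: ES(B3) = sum of predecessors on chain B = 11
EF = ES + duration = 11 + 4 = 15
Backward pass: LF(M) = deadline = 27; LS(M) = 27 - 3 = 24
LF(B3) = LS(M) - sum(successors on chain B) = 24 - 4 = 20
LS = LF - duration = 20 - 4 = 16
Total float = LS - ES = 16 - 11 = 5

5


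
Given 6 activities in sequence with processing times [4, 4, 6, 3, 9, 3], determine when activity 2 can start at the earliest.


Activity 2 starts after activities 1 through 1 complete.
Predecessor durations: [4]
ES = 4 = 4

4


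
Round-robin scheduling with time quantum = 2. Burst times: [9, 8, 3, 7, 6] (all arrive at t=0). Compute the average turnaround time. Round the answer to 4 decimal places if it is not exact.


Time quantum = 2
Execution trace:
  J1 runs 2 units, time = 2
  J2 runs 2 units, time = 4
  J3 runs 2 units, time = 6
  J4 runs 2 units, time = 8
  J5 runs 2 units, time = 10
  J1 runs 2 units, time = 12
  J2 runs 2 units, time = 14
  J3 runs 1 units, time = 15
  J4 runs 2 units, time = 17
  J5 runs 2 units, time = 19
  J1 runs 2 units, time = 21
  J2 runs 2 units, time = 23
  J4 runs 2 units, time = 25
  J5 runs 2 units, time = 27
  J1 runs 2 units, time = 29
  J2 runs 2 units, time = 31
  J4 runs 1 units, time = 32
  J1 runs 1 units, time = 33
Finish times: [33, 31, 15, 32, 27]
Average turnaround = 138/5 = 27.6

27.6


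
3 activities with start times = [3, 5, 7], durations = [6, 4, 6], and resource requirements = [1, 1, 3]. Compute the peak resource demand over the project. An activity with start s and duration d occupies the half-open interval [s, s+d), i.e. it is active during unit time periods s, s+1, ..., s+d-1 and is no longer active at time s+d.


Each activity i is active on [start_i, start_i + duration_i).
Compute total resource usage per time slot:
  t=0: active resources = [], total = 0
  t=1: active resources = [], total = 0
  t=2: active resources = [], total = 0
  t=3: active resources = [1], total = 1
  t=4: active resources = [1], total = 1
  t=5: active resources = [1, 1], total = 2
  t=6: active resources = [1, 1], total = 2
  t=7: active resources = [1, 1, 3], total = 5
  t=8: active resources = [1, 1, 3], total = 5
  t=9: active resources = [3], total = 3
  t=10: active resources = [3], total = 3
  t=11: active resources = [3], total = 3
  t=12: active resources = [3], total = 3
Peak resource demand = 5

5


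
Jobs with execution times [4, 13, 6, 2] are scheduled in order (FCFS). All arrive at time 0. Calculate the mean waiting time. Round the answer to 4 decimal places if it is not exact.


FCFS order (as given): [4, 13, 6, 2]
Waiting times:
  Job 1: wait = 0
  Job 2: wait = 4
  Job 3: wait = 17
  Job 4: wait = 23
Sum of waiting times = 44
Average waiting time = 44/4 = 11.0

11.0


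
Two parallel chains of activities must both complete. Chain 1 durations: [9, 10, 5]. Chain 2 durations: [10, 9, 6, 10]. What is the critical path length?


Path A total = 9 + 10 + 5 = 24
Path B total = 10 + 9 + 6 + 10 = 35
Critical path = longest path = max(24, 35) = 35

35


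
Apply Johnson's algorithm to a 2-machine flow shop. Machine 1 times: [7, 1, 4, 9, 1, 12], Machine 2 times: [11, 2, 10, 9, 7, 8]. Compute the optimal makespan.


Apply Johnson's rule:
  Group 1 (a <= b): [(2, 1, 2), (5, 1, 7), (3, 4, 10), (1, 7, 11), (4, 9, 9)]
  Group 2 (a > b): [(6, 12, 8)]
Optimal job order: [2, 5, 3, 1, 4, 6]
Schedule:
  Job 2: M1 done at 1, M2 done at 3
  Job 5: M1 done at 2, M2 done at 10
  Job 3: M1 done at 6, M2 done at 20
  Job 1: M1 done at 13, M2 done at 31
  Job 4: M1 done at 22, M2 done at 40
  Job 6: M1 done at 34, M2 done at 48
Makespan = 48

48


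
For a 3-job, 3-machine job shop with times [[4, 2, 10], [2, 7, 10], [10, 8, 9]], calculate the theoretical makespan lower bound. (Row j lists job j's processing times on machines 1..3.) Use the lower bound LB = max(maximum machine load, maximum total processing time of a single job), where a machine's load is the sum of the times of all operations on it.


Machine loads:
  Machine 1: 4 + 2 + 10 = 16
  Machine 2: 2 + 7 + 8 = 17
  Machine 3: 10 + 10 + 9 = 29
Max machine load = 29
Job totals:
  Job 1: 16
  Job 2: 19
  Job 3: 27
Max job total = 27
Lower bound = max(29, 27) = 29

29


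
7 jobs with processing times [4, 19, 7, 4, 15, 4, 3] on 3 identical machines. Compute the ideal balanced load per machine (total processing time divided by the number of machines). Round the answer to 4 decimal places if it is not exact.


Total processing time = 4 + 19 + 7 + 4 + 15 + 4 + 3 = 56
Number of machines = 3
Ideal balanced load = 56 / 3 = 18.6667

18.6667


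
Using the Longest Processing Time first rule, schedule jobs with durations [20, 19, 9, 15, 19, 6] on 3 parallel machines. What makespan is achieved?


Sort jobs in decreasing order (LPT): [20, 19, 19, 15, 9, 6]
Assign each job to the least loaded machine:
  Machine 1: jobs [20, 6], load = 26
  Machine 2: jobs [19, 15], load = 34
  Machine 3: jobs [19, 9], load = 28
Makespan = max load = 34

34


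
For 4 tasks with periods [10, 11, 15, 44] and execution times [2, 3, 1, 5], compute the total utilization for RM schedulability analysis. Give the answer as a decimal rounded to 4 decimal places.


Compute individual utilizations (exact fractions):
  Task 1: C/T = 2/10 = 1/5 (approx. 0.2)
  Task 2: C/T = 3/11 (approx. 0.2727)
  Task 3: C/T = 1/15 (approx. 0.0667)
  Task 4: C/T = 5/44 (approx. 0.1136)
Total utilization U = 1/5 + 3/11 + 1/15 + 5/44 = 431/660
Rounded to 4 decimal places: U = 0.6530
RM (Liu & Layland) bound for 4 tasks = 0.756828; compare with U = 431/660 (approx. 0.653030)
U <= bound, so schedulable by RM sufficient condition.

0.6530


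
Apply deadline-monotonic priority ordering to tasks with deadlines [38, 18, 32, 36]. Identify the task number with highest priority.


Sort tasks by relative deadline (ascending):
  Task 2: deadline = 18
  Task 3: deadline = 32
  Task 4: deadline = 36
  Task 1: deadline = 38
Priority order (highest first): [2, 3, 4, 1]
Highest priority task = 2

2


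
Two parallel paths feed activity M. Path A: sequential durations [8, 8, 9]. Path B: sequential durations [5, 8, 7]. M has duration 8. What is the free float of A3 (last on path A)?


ES(A3) = sum of predecessors on chain A = 16
EF(A3) = ES + duration = 16 + 9 = 25
Successor of A3 is M. ES(M) = max(sum(A), sum(B)) = max(25, 20) = 25
Free float = ES(successor) - EF(current) = 25 - 25 = 0

0


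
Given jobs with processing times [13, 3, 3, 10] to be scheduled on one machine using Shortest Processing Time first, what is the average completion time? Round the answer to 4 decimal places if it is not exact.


Sort jobs by processing time (SPT order): [3, 3, 10, 13]
Compute completion times sequentially:
  Job 1: processing = 3, completes at 3
  Job 2: processing = 3, completes at 6
  Job 3: processing = 10, completes at 16
  Job 4: processing = 13, completes at 29
Sum of completion times = 54
Average completion time = 54/4 = 13.5

13.5


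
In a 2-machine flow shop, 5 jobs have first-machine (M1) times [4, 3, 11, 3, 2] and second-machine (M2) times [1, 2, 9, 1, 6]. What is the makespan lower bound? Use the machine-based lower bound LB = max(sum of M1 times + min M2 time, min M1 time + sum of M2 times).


LB1 = sum(M1 times) + min(M2 times) = 23 + 1 = 24
LB2 = min(M1 times) + sum(M2 times) = 2 + 19 = 21
Lower bound = max(LB1, LB2) = max(24, 21) = 24

24


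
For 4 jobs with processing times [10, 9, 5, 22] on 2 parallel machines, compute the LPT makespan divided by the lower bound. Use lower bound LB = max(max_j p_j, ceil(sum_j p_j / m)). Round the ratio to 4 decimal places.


LPT order: [22, 10, 9, 5]
Machine loads after assignment: [22, 24]
LPT makespan = 24
Lower bound = max(max_job, ceil(total/2)) = max(22, 23) = 23
Ratio = 24 / 23 = 1.0435

1.0435


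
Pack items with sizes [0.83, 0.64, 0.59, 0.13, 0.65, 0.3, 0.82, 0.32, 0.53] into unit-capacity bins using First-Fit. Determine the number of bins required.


Place items sequentially using First-Fit:
  Item 0.83 -> new Bin 1
  Item 0.64 -> new Bin 2
  Item 0.59 -> new Bin 3
  Item 0.13 -> Bin 1 (now 0.96)
  Item 0.65 -> new Bin 4
  Item 0.3 -> Bin 2 (now 0.94)
  Item 0.82 -> new Bin 5
  Item 0.32 -> Bin 3 (now 0.91)
  Item 0.53 -> new Bin 6
Total bins used = 6

6


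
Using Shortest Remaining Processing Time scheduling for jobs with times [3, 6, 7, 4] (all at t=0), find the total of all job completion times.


Since all jobs arrive at t=0, SRPT equals SPT ordering.
SPT order: [3, 4, 6, 7]
Completion times:
  Job 1: p=3, C=3
  Job 2: p=4, C=7
  Job 3: p=6, C=13
  Job 4: p=7, C=20
Total completion time = 3 + 7 + 13 + 20 = 43

43


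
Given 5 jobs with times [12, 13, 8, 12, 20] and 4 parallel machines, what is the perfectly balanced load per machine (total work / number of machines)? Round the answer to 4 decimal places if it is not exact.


Total processing time = 12 + 13 + 8 + 12 + 20 = 65
Number of machines = 4
Ideal balanced load = 65 / 4 = 16.25

16.25


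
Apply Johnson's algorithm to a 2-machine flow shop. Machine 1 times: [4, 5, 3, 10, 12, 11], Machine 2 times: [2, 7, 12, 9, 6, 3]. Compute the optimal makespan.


Apply Johnson's rule:
  Group 1 (a <= b): [(3, 3, 12), (2, 5, 7)]
  Group 2 (a > b): [(4, 10, 9), (5, 12, 6), (6, 11, 3), (1, 4, 2)]
Optimal job order: [3, 2, 4, 5, 6, 1]
Schedule:
  Job 3: M1 done at 3, M2 done at 15
  Job 2: M1 done at 8, M2 done at 22
  Job 4: M1 done at 18, M2 done at 31
  Job 5: M1 done at 30, M2 done at 37
  Job 6: M1 done at 41, M2 done at 44
  Job 1: M1 done at 45, M2 done at 47
Makespan = 47

47


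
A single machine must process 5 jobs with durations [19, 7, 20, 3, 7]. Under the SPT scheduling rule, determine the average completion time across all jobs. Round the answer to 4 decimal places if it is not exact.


Sort jobs by processing time (SPT order): [3, 7, 7, 19, 20]
Compute completion times sequentially:
  Job 1: processing = 3, completes at 3
  Job 2: processing = 7, completes at 10
  Job 3: processing = 7, completes at 17
  Job 4: processing = 19, completes at 36
  Job 5: processing = 20, completes at 56
Sum of completion times = 122
Average completion time = 122/5 = 24.4

24.4


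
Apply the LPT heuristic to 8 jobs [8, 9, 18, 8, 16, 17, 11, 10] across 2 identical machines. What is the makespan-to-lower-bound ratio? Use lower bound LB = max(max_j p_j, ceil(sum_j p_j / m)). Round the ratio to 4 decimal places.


LPT order: [18, 17, 16, 11, 10, 9, 8, 8]
Machine loads after assignment: [47, 50]
LPT makespan = 50
Lower bound = max(max_job, ceil(total/2)) = max(18, 49) = 49
Ratio = 50 / 49 = 1.0204

1.0204


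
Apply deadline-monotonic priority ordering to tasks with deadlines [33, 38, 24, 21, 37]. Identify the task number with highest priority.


Sort tasks by relative deadline (ascending):
  Task 4: deadline = 21
  Task 3: deadline = 24
  Task 1: deadline = 33
  Task 5: deadline = 37
  Task 2: deadline = 38
Priority order (highest first): [4, 3, 1, 5, 2]
Highest priority task = 4

4


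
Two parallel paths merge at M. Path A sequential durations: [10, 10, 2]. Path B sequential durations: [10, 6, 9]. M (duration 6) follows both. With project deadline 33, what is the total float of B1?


Forward pass: ES(B1) = sum of predecessors on chain B = 0
EF = ES + duration = 0 + 10 = 10
Backward pass: LF(M) = deadline = 33; LS(M) = 33 - 6 = 27
LF(B1) = LS(M) - sum(successors on chain B) = 27 - 15 = 12
LS = LF - duration = 12 - 10 = 2
Total float = LS - ES = 2 - 0 = 2

2


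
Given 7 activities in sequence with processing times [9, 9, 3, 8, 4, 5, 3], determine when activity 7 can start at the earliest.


Activity 7 starts after activities 1 through 6 complete.
Predecessor durations: [9, 9, 3, 8, 4, 5]
ES = 9 + 9 + 3 + 8 + 4 + 5 = 38

38


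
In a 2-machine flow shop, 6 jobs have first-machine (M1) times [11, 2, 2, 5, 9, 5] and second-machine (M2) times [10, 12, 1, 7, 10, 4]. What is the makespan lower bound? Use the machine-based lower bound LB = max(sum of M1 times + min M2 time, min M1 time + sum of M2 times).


LB1 = sum(M1 times) + min(M2 times) = 34 + 1 = 35
LB2 = min(M1 times) + sum(M2 times) = 2 + 44 = 46
Lower bound = max(LB1, LB2) = max(35, 46) = 46

46


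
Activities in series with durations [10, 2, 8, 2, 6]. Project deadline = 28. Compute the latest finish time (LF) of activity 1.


LF(activity 1) = deadline - sum of successor durations
Successors: activities 2 through 5 with durations [2, 8, 2, 6]
Sum of successor durations = 18
LF = 28 - 18 = 10

10


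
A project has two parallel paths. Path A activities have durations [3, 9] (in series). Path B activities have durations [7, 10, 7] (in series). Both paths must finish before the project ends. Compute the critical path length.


Path A total = 3 + 9 = 12
Path B total = 7 + 10 + 7 = 24
Critical path = longest path = max(12, 24) = 24

24


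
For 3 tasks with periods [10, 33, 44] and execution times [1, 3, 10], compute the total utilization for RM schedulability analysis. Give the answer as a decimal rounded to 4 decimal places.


Compute individual utilizations (exact fractions):
  Task 1: C/T = 1/10 (approx. 0.1)
  Task 2: C/T = 3/33 = 1/11 (approx. 0.0909)
  Task 3: C/T = 10/44 = 5/22 (approx. 0.2273)
Total utilization U = 1/10 + 1/11 + 5/22 = 23/55
Rounded to 4 decimal places: U = 0.4182
RM (Liu & Layland) bound for 3 tasks = 0.779763; compare with U = 23/55 (approx. 0.418182)
U <= bound, so schedulable by RM sufficient condition.

0.4182


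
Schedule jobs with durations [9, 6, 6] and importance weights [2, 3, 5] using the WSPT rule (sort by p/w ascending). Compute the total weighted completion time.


Compute p/w ratios and sort ascending (WSPT): [(6, 5), (6, 3), (9, 2)]
Compute weighted completion times:
  Job (p=6,w=5): C=6, w*C=5*6=30
  Job (p=6,w=3): C=12, w*C=3*12=36
  Job (p=9,w=2): C=21, w*C=2*21=42
Total weighted completion time = 108

108


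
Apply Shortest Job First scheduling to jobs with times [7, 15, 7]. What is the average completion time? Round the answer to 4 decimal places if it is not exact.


SJF order (ascending): [7, 7, 15]
Completion times:
  Job 1: burst=7, C=7
  Job 2: burst=7, C=14
  Job 3: burst=15, C=29
Average completion = 50/3 = 16.6667

16.6667


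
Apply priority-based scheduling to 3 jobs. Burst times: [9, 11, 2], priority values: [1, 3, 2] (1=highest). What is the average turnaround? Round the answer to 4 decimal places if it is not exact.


Sort by priority (ascending = highest first):
Order: [(1, 9), (2, 2), (3, 11)]
Completion times:
  Priority 1, burst=9, C=9
  Priority 2, burst=2, C=11
  Priority 3, burst=11, C=22
Average turnaround = 42/3 = 14.0

14.0


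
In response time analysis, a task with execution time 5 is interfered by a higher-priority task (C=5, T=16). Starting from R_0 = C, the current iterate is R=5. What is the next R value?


R_next = C + ceil(R_prev / T_hp) * C_hp
ceil(5 / 16) = ceil(0.3125) = 1
Interference = 1 * 5 = 5
R_next = 5 + 5 = 10

10


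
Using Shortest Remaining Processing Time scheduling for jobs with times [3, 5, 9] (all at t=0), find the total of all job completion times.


Since all jobs arrive at t=0, SRPT equals SPT ordering.
SPT order: [3, 5, 9]
Completion times:
  Job 1: p=3, C=3
  Job 2: p=5, C=8
  Job 3: p=9, C=17
Total completion time = 3 + 8 + 17 = 28

28


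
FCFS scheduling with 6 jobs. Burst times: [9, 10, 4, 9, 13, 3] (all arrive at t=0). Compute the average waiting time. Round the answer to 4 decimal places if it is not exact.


FCFS order (as given): [9, 10, 4, 9, 13, 3]
Waiting times:
  Job 1: wait = 0
  Job 2: wait = 9
  Job 3: wait = 19
  Job 4: wait = 23
  Job 5: wait = 32
  Job 6: wait = 45
Sum of waiting times = 128
Average waiting time = 128/6 = 21.3333

21.3333


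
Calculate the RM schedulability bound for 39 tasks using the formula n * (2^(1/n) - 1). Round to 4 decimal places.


Compute 2^(1/39) = 1.0179318843
Subtract 1: 1.0179318843 - 1 = 0.0179318843
Multiply by n: 39 * 0.0179318843 = 0.6993434877
Round to 4 dp: 0.6993

0.6993


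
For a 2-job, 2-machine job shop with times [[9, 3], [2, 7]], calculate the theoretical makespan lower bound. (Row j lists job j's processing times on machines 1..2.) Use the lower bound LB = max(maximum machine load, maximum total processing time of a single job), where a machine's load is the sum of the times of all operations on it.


Machine loads:
  Machine 1: 9 + 2 = 11
  Machine 2: 3 + 7 = 10
Max machine load = 11
Job totals:
  Job 1: 12
  Job 2: 9
Max job total = 12
Lower bound = max(11, 12) = 12

12


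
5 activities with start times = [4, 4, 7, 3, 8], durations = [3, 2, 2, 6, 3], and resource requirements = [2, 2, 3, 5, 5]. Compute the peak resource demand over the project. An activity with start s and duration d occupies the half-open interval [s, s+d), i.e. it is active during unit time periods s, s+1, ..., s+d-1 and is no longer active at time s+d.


Each activity i is active on [start_i, start_i + duration_i).
Compute total resource usage per time slot:
  t=0: active resources = [], total = 0
  t=1: active resources = [], total = 0
  t=2: active resources = [], total = 0
  t=3: active resources = [5], total = 5
  t=4: active resources = [2, 2, 5], total = 9
  t=5: active resources = [2, 2, 5], total = 9
  t=6: active resources = [2, 5], total = 7
  t=7: active resources = [3, 5], total = 8
  t=8: active resources = [3, 5, 5], total = 13
  t=9: active resources = [5], total = 5
  t=10: active resources = [5], total = 5
Peak resource demand = 13

13


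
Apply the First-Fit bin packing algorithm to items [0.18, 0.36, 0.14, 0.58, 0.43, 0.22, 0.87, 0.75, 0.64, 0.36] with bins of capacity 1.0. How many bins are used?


Place items sequentially using First-Fit:
  Item 0.18 -> new Bin 1
  Item 0.36 -> Bin 1 (now 0.54)
  Item 0.14 -> Bin 1 (now 0.68)
  Item 0.58 -> new Bin 2
  Item 0.43 -> new Bin 3
  Item 0.22 -> Bin 1 (now 0.9)
  Item 0.87 -> new Bin 4
  Item 0.75 -> new Bin 5
  Item 0.64 -> new Bin 6
  Item 0.36 -> Bin 2 (now 0.94)
Total bins used = 6

6


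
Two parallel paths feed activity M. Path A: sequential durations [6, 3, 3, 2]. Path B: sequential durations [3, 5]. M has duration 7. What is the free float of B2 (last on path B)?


ES(B2) = sum of predecessors on chain B = 3
EF(B2) = ES + duration = 3 + 5 = 8
Successor of B2 is M. ES(M) = max(sum(A), sum(B)) = max(14, 8) = 14
Free float = ES(successor) - EF(current) = 14 - 8 = 6

6


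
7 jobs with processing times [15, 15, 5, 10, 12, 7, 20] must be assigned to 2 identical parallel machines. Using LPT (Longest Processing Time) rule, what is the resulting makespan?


Sort jobs in decreasing order (LPT): [20, 15, 15, 12, 10, 7, 5]
Assign each job to the least loaded machine:
  Machine 1: jobs [20, 12, 7, 5], load = 44
  Machine 2: jobs [15, 15, 10], load = 40
Makespan = max load = 44

44


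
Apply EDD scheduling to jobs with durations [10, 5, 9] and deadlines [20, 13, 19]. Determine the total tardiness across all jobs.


Sort by due date (EDD order): [(5, 13), (9, 19), (10, 20)]
Compute completion times and tardiness:
  Job 1: p=5, d=13, C=5, tardiness=max(0,5-13)=0
  Job 2: p=9, d=19, C=14, tardiness=max(0,14-19)=0
  Job 3: p=10, d=20, C=24, tardiness=max(0,24-20)=4
Total tardiness = 4

4


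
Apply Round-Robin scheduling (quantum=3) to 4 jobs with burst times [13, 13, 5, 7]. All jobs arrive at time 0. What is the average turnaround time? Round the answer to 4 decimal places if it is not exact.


Time quantum = 3
Execution trace:
  J1 runs 3 units, time = 3
  J2 runs 3 units, time = 6
  J3 runs 3 units, time = 9
  J4 runs 3 units, time = 12
  J1 runs 3 units, time = 15
  J2 runs 3 units, time = 18
  J3 runs 2 units, time = 20
  J4 runs 3 units, time = 23
  J1 runs 3 units, time = 26
  J2 runs 3 units, time = 29
  J4 runs 1 units, time = 30
  J1 runs 3 units, time = 33
  J2 runs 3 units, time = 36
  J1 runs 1 units, time = 37
  J2 runs 1 units, time = 38
Finish times: [37, 38, 20, 30]
Average turnaround = 125/4 = 31.25

31.25


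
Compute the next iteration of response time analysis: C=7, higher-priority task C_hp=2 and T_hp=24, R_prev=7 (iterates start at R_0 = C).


R_next = C + ceil(R_prev / T_hp) * C_hp
ceil(7 / 24) = ceil(0.2917) = 1
Interference = 1 * 2 = 2
R_next = 7 + 2 = 9

9


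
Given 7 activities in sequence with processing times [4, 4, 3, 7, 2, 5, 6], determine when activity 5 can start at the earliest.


Activity 5 starts after activities 1 through 4 complete.
Predecessor durations: [4, 4, 3, 7]
ES = 4 + 4 + 3 + 7 = 18

18


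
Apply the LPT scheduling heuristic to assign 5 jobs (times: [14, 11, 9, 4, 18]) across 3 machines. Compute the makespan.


Sort jobs in decreasing order (LPT): [18, 14, 11, 9, 4]
Assign each job to the least loaded machine:
  Machine 1: jobs [18], load = 18
  Machine 2: jobs [14, 4], load = 18
  Machine 3: jobs [11, 9], load = 20
Makespan = max load = 20

20


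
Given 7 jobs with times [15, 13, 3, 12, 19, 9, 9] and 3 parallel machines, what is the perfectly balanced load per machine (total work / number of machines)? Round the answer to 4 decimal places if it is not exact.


Total processing time = 15 + 13 + 3 + 12 + 19 + 9 + 9 = 80
Number of machines = 3
Ideal balanced load = 80 / 3 = 26.6667

26.6667


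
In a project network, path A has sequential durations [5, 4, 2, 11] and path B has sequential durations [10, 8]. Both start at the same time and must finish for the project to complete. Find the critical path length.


Path A total = 5 + 4 + 2 + 11 = 22
Path B total = 10 + 8 = 18
Critical path = longest path = max(22, 18) = 22

22


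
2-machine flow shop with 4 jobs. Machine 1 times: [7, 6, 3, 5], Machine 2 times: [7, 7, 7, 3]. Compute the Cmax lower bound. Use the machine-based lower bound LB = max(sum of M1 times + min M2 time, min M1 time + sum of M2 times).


LB1 = sum(M1 times) + min(M2 times) = 21 + 3 = 24
LB2 = min(M1 times) + sum(M2 times) = 3 + 24 = 27
Lower bound = max(LB1, LB2) = max(24, 27) = 27

27


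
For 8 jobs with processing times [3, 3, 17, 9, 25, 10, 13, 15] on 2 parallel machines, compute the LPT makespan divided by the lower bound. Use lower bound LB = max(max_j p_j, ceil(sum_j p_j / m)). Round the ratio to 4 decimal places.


LPT order: [25, 17, 15, 13, 10, 9, 3, 3]
Machine loads after assignment: [47, 48]
LPT makespan = 48
Lower bound = max(max_job, ceil(total/2)) = max(25, 48) = 48
Ratio = 48 / 48 = 1.0

1.0


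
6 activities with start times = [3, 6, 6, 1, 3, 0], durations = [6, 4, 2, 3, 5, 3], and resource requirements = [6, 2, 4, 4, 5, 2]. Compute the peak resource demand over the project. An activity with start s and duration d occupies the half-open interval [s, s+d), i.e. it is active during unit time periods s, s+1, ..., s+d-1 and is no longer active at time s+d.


Each activity i is active on [start_i, start_i + duration_i).
Compute total resource usage per time slot:
  t=0: active resources = [2], total = 2
  t=1: active resources = [4, 2], total = 6
  t=2: active resources = [4, 2], total = 6
  t=3: active resources = [6, 4, 5], total = 15
  t=4: active resources = [6, 5], total = 11
  t=5: active resources = [6, 5], total = 11
  t=6: active resources = [6, 2, 4, 5], total = 17
  t=7: active resources = [6, 2, 4, 5], total = 17
  t=8: active resources = [6, 2], total = 8
  t=9: active resources = [2], total = 2
Peak resource demand = 17

17


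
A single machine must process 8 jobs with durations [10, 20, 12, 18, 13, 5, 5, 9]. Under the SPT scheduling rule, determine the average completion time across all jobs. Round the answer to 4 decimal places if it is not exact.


Sort jobs by processing time (SPT order): [5, 5, 9, 10, 12, 13, 18, 20]
Compute completion times sequentially:
  Job 1: processing = 5, completes at 5
  Job 2: processing = 5, completes at 10
  Job 3: processing = 9, completes at 19
  Job 4: processing = 10, completes at 29
  Job 5: processing = 12, completes at 41
  Job 6: processing = 13, completes at 54
  Job 7: processing = 18, completes at 72
  Job 8: processing = 20, completes at 92
Sum of completion times = 322
Average completion time = 322/8 = 40.25

40.25


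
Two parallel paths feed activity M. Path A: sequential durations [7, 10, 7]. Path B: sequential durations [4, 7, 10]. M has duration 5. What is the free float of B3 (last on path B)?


ES(B3) = sum of predecessors on chain B = 11
EF(B3) = ES + duration = 11 + 10 = 21
Successor of B3 is M. ES(M) = max(sum(A), sum(B)) = max(24, 21) = 24
Free float = ES(successor) - EF(current) = 24 - 21 = 3

3


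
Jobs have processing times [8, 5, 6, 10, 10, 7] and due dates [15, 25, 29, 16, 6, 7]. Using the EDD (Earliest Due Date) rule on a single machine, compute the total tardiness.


Sort by due date (EDD order): [(10, 6), (7, 7), (8, 15), (10, 16), (5, 25), (6, 29)]
Compute completion times and tardiness:
  Job 1: p=10, d=6, C=10, tardiness=max(0,10-6)=4
  Job 2: p=7, d=7, C=17, tardiness=max(0,17-7)=10
  Job 3: p=8, d=15, C=25, tardiness=max(0,25-15)=10
  Job 4: p=10, d=16, C=35, tardiness=max(0,35-16)=19
  Job 5: p=5, d=25, C=40, tardiness=max(0,40-25)=15
  Job 6: p=6, d=29, C=46, tardiness=max(0,46-29)=17
Total tardiness = 75

75


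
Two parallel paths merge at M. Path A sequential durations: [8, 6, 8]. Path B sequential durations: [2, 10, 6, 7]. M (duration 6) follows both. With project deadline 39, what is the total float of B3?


Forward pass: ES(B3) = sum of predecessors on chain B = 12
EF = ES + duration = 12 + 6 = 18
Backward pass: LF(M) = deadline = 39; LS(M) = 39 - 6 = 33
LF(B3) = LS(M) - sum(successors on chain B) = 33 - 7 = 26
LS = LF - duration = 26 - 6 = 20
Total float = LS - ES = 20 - 12 = 8

8


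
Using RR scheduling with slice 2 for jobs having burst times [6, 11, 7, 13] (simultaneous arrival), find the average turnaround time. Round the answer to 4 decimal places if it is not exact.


Time quantum = 2
Execution trace:
  J1 runs 2 units, time = 2
  J2 runs 2 units, time = 4
  J3 runs 2 units, time = 6
  J4 runs 2 units, time = 8
  J1 runs 2 units, time = 10
  J2 runs 2 units, time = 12
  J3 runs 2 units, time = 14
  J4 runs 2 units, time = 16
  J1 runs 2 units, time = 18
  J2 runs 2 units, time = 20
  J3 runs 2 units, time = 22
  J4 runs 2 units, time = 24
  J2 runs 2 units, time = 26
  J3 runs 1 units, time = 27
  J4 runs 2 units, time = 29
  J2 runs 2 units, time = 31
  J4 runs 2 units, time = 33
  J2 runs 1 units, time = 34
  J4 runs 2 units, time = 36
  J4 runs 1 units, time = 37
Finish times: [18, 34, 27, 37]
Average turnaround = 116/4 = 29.0

29.0


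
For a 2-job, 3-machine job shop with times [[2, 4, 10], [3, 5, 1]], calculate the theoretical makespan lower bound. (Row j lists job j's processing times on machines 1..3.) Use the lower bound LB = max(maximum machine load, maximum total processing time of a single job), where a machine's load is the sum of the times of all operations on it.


Machine loads:
  Machine 1: 2 + 3 = 5
  Machine 2: 4 + 5 = 9
  Machine 3: 10 + 1 = 11
Max machine load = 11
Job totals:
  Job 1: 16
  Job 2: 9
Max job total = 16
Lower bound = max(11, 16) = 16

16


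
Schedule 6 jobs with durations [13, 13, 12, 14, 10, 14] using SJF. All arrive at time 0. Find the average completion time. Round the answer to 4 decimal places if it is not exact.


SJF order (ascending): [10, 12, 13, 13, 14, 14]
Completion times:
  Job 1: burst=10, C=10
  Job 2: burst=12, C=22
  Job 3: burst=13, C=35
  Job 4: burst=13, C=48
  Job 5: burst=14, C=62
  Job 6: burst=14, C=76
Average completion = 253/6 = 42.1667

42.1667


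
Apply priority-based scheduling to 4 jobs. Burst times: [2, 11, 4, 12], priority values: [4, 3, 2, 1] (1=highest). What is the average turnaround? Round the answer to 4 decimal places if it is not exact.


Sort by priority (ascending = highest first):
Order: [(1, 12), (2, 4), (3, 11), (4, 2)]
Completion times:
  Priority 1, burst=12, C=12
  Priority 2, burst=4, C=16
  Priority 3, burst=11, C=27
  Priority 4, burst=2, C=29
Average turnaround = 84/4 = 21.0

21.0


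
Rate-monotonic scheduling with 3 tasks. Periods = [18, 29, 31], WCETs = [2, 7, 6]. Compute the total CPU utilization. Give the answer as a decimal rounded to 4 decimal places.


Compute individual utilizations (exact fractions):
  Task 1: C/T = 2/18 = 1/9 (approx. 0.1111)
  Task 2: C/T = 7/29 (approx. 0.2414)
  Task 3: C/T = 6/31 (approx. 0.1935)
Total utilization U = 1/9 + 7/29 + 6/31 = 4418/8091
Rounded to 4 decimal places: U = 0.5460
RM (Liu & Layland) bound for 3 tasks = 0.779763; compare with U = 4418/8091 (approx. 0.546039)
U <= bound, so schedulable by RM sufficient condition.

0.5460


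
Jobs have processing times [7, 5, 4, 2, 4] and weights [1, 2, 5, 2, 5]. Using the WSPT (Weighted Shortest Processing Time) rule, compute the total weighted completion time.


Compute p/w ratios and sort ascending (WSPT): [(4, 5), (4, 5), (2, 2), (5, 2), (7, 1)]
Compute weighted completion times:
  Job (p=4,w=5): C=4, w*C=5*4=20
  Job (p=4,w=5): C=8, w*C=5*8=40
  Job (p=2,w=2): C=10, w*C=2*10=20
  Job (p=5,w=2): C=15, w*C=2*15=30
  Job (p=7,w=1): C=22, w*C=1*22=22
Total weighted completion time = 132

132


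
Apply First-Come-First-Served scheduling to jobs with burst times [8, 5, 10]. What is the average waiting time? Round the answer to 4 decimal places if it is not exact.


FCFS order (as given): [8, 5, 10]
Waiting times:
  Job 1: wait = 0
  Job 2: wait = 8
  Job 3: wait = 13
Sum of waiting times = 21
Average waiting time = 21/3 = 7.0

7.0


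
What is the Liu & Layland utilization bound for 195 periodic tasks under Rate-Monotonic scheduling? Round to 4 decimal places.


Compute 2^(1/195) = 1.0035609260
Subtract 1: 1.0035609260 - 1 = 0.0035609260
Multiply by n: 195 * 0.0035609260 = 0.6943805700
Round to 4 dp: 0.6944

0.6944


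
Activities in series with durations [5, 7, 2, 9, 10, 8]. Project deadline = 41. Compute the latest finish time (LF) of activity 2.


LF(activity 2) = deadline - sum of successor durations
Successors: activities 3 through 6 with durations [2, 9, 10, 8]
Sum of successor durations = 29
LF = 41 - 29 = 12

12


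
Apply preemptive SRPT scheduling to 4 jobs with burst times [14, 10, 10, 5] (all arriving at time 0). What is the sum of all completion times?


Since all jobs arrive at t=0, SRPT equals SPT ordering.
SPT order: [5, 10, 10, 14]
Completion times:
  Job 1: p=5, C=5
  Job 2: p=10, C=15
  Job 3: p=10, C=25
  Job 4: p=14, C=39
Total completion time = 5 + 15 + 25 + 39 = 84

84


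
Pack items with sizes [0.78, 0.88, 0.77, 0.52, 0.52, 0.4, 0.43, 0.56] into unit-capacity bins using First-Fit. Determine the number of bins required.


Place items sequentially using First-Fit:
  Item 0.78 -> new Bin 1
  Item 0.88 -> new Bin 2
  Item 0.77 -> new Bin 3
  Item 0.52 -> new Bin 4
  Item 0.52 -> new Bin 5
  Item 0.4 -> Bin 4 (now 0.92)
  Item 0.43 -> Bin 5 (now 0.95)
  Item 0.56 -> new Bin 6
Total bins used = 6

6


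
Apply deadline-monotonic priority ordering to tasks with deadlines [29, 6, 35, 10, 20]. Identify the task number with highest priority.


Sort tasks by relative deadline (ascending):
  Task 2: deadline = 6
  Task 4: deadline = 10
  Task 5: deadline = 20
  Task 1: deadline = 29
  Task 3: deadline = 35
Priority order (highest first): [2, 4, 5, 1, 3]
Highest priority task = 2

2
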